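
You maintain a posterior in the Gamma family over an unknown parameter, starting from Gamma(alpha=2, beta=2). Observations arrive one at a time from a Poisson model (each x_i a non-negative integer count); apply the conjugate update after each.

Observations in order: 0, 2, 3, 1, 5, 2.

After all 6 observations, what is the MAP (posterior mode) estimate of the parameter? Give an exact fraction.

7/4

obs 1: x=0 → posterior Gamma(2, 3)
obs 2: x=2 → posterior Gamma(4, 4)
obs 3: x=3 → posterior Gamma(7, 5)
obs 4: x=1 → posterior Gamma(8, 6)
obs 5: x=5 → posterior Gamma(13, 7)
obs 6: x=2 → posterior Gamma(15, 8)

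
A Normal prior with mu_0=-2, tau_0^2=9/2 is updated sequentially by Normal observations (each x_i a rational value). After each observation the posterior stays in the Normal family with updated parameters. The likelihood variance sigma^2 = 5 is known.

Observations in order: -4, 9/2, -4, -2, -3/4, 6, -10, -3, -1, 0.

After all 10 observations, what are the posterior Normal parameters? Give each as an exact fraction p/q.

mu_0=-593/400, tau_0^2=9/20

obs 1: x=-4 → posterior Normal(-56/19, 45/19)
obs 2: x=9/2 → posterior Normal(-31/56, 45/28)
obs 3: x=-4 → posterior Normal(-103/74, 45/37)
obs 4: x=-2 → posterior Normal(-139/92, 45/46)
obs 5: x=-3/4 → posterior Normal(-61/44, 9/11)
obs 6: x=6 → posterior Normal(-89/256, 45/64)
obs 7: x=-10 → posterior Normal(-449/292, 45/73)
obs 8: x=-3 → posterior Normal(-557/328, 45/82)
obs 9: x=-1 → posterior Normal(-593/364, 45/91)
obs 10: x=0 → posterior Normal(-593/400, 9/20)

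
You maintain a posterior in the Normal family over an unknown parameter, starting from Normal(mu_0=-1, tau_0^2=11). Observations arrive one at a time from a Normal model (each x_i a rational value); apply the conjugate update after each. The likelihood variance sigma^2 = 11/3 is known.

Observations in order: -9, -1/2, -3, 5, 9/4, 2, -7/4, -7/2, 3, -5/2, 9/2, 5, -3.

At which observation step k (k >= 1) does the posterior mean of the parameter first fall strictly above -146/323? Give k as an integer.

obs 1: x=-9 → posterior Normal(-7, 11/4)
obs 2: x=-1/2 → posterior Normal(-59/14, 11/7)
obs 3: x=-3 → posterior Normal(-77/20, 11/10)
obs 4: x=5 → posterior Normal(-47/26, 11/13)
obs 5: x=9/4 → posterior Normal(-67/64, 11/16)
obs 6: x=2 → posterior Normal(-43/76, 11/19)
obs 7: x=-7/4 → posterior Normal(-8/11, 1/2)
obs 8: x=-7/2 → posterior Normal(-53/50, 11/25)
obs 9: x=3 → posterior Normal(-5/8, 11/28)
obs 10: x=-5/2 → posterior Normal(-25/31, 11/31)
obs 11: x=9/2 → posterior Normal(-23/68, 11/34)
obs 12: x=5 → posterior Normal(7/74, 11/37)
obs 13: x=-3 → posterior Normal(-11/80, 11/40)

k = 11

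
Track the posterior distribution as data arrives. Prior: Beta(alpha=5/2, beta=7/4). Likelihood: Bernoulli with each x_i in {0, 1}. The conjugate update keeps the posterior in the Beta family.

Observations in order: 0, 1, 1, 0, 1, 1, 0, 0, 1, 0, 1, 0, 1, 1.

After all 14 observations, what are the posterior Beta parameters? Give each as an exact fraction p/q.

alpha=21/2, beta=31/4

obs 1: x=0 → posterior Beta(5/2, 11/4)
obs 2: x=1 → posterior Beta(7/2, 11/4)
obs 3: x=1 → posterior Beta(9/2, 11/4)
obs 4: x=0 → posterior Beta(9/2, 15/4)
obs 5: x=1 → posterior Beta(11/2, 15/4)
obs 6: x=1 → posterior Beta(13/2, 15/4)
obs 7: x=0 → posterior Beta(13/2, 19/4)
obs 8: x=0 → posterior Beta(13/2, 23/4)
obs 9: x=1 → posterior Beta(15/2, 23/4)
obs 10: x=0 → posterior Beta(15/2, 27/4)
obs 11: x=1 → posterior Beta(17/2, 27/4)
obs 12: x=0 → posterior Beta(17/2, 31/4)
obs 13: x=1 → posterior Beta(19/2, 31/4)
obs 14: x=1 → posterior Beta(21/2, 31/4)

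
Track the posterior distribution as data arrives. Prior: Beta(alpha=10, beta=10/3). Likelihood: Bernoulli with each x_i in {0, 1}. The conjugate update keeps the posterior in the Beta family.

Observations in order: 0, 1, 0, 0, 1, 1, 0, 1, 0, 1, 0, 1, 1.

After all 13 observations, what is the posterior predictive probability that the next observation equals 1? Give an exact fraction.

obs 1: x=0 → posterior Beta(10, 13/3)
obs 2: x=1 → posterior Beta(11, 13/3)
obs 3: x=0 → posterior Beta(11, 16/3)
obs 4: x=0 → posterior Beta(11, 19/3)
obs 5: x=1 → posterior Beta(12, 19/3)
obs 6: x=1 → posterior Beta(13, 19/3)
obs 7: x=0 → posterior Beta(13, 22/3)
obs 8: x=1 → posterior Beta(14, 22/3)
obs 9: x=0 → posterior Beta(14, 25/3)
obs 10: x=1 → posterior Beta(15, 25/3)
obs 11: x=0 → posterior Beta(15, 28/3)
obs 12: x=1 → posterior Beta(16, 28/3)
obs 13: x=1 → posterior Beta(17, 28/3)

51/79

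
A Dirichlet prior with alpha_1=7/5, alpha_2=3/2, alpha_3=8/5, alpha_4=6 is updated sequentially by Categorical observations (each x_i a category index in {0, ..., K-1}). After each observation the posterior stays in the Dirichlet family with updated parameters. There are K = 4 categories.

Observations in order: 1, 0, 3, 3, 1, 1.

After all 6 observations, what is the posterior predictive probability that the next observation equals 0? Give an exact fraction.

obs 1: x=1 → posterior Dirichlet(7/5, 5/2, 8/5, 6)
obs 2: x=0 → posterior Dirichlet(12/5, 5/2, 8/5, 6)
obs 3: x=3 → posterior Dirichlet(12/5, 5/2, 8/5, 7)
obs 4: x=3 → posterior Dirichlet(12/5, 5/2, 8/5, 8)
obs 5: x=1 → posterior Dirichlet(12/5, 7/2, 8/5, 8)
obs 6: x=1 → posterior Dirichlet(12/5, 9/2, 8/5, 8)

8/55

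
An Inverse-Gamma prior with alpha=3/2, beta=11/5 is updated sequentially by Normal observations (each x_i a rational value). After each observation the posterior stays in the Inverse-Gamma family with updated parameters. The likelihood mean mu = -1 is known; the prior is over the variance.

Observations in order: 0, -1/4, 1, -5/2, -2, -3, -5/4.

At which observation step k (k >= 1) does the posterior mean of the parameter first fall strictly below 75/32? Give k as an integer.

k = 2

obs 1: x=0 → posterior Inverse-Gamma(2, 27/10)
obs 2: x=-1/4 → posterior Inverse-Gamma(5/2, 477/160)
obs 3: x=1 → posterior Inverse-Gamma(3, 797/160)
obs 4: x=-5/2 → posterior Inverse-Gamma(7/2, 977/160)
obs 5: x=-2 → posterior Inverse-Gamma(4, 1057/160)
obs 6: x=-3 → posterior Inverse-Gamma(9/2, 1377/160)
obs 7: x=-5/4 → posterior Inverse-Gamma(5, 691/80)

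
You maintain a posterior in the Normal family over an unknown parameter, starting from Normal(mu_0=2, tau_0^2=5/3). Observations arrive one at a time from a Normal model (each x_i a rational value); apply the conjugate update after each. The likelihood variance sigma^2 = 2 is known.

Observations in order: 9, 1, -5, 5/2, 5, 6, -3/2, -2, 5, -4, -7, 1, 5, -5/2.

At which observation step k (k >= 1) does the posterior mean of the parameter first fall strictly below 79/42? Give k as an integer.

k = 3

obs 1: x=9 → posterior Normal(57/11, 10/11)
obs 2: x=1 → posterior Normal(31/8, 5/8)
obs 3: x=-5 → posterior Normal(37/21, 10/21)
obs 4: x=5/2 → posterior Normal(99/52, 5/13)
obs 5: x=5 → posterior Normal(149/62, 10/31)
obs 6: x=6 → posterior Normal(209/72, 5/18)
obs 7: x=-3/2 → posterior Normal(97/41, 10/41)
obs 8: x=-2 → posterior Normal(87/46, 5/23)
obs 9: x=5 → posterior Normal(112/51, 10/51)
obs 10: x=-4 → posterior Normal(23/14, 5/28)
obs 11: x=-7 → posterior Normal(57/61, 10/61)
obs 12: x=1 → posterior Normal(31/33, 5/33)
obs 13: x=5 → posterior Normal(87/71, 10/71)
obs 14: x=-5/2 → posterior Normal(149/152, 5/38)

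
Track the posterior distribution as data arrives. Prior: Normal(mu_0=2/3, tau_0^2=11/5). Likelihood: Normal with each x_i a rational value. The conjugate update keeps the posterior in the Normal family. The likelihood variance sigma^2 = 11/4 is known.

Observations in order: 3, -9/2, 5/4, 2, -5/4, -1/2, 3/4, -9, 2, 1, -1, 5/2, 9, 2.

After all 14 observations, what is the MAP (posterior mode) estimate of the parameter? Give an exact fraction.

obs 1: x=3 → posterior Normal(46/27, 11/9)
obs 2: x=-9/2 → posterior Normal(-8/39, 11/13)
obs 3: x=5/4 → posterior Normal(7/51, 11/17)
obs 4: x=2 → posterior Normal(31/63, 11/21)
obs 5: x=-5/4 → posterior Normal(16/75, 11/25)
obs 6: x=-1/2 → posterior Normal(10/87, 11/29)
obs 7: x=3/4 → posterior Normal(19/99, 1/3)
obs 8: x=-9 → posterior Normal(-89/111, 11/37)
obs 9: x=2 → posterior Normal(-65/123, 11/41)
obs 10: x=1 → posterior Normal(-53/135, 11/45)
obs 11: x=-1 → posterior Normal(-65/147, 11/49)
obs 12: x=5/2 → posterior Normal(-35/159, 11/53)
obs 13: x=9 → posterior Normal(73/171, 11/57)
obs 14: x=2 → posterior Normal(97/183, 11/61)

97/183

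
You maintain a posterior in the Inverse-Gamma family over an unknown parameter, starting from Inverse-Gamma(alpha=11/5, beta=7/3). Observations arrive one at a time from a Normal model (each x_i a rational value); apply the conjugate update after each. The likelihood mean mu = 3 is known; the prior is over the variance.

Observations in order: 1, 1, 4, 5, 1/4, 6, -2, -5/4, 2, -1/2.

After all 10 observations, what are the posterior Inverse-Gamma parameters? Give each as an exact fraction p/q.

obs 1: x=1 → posterior Inverse-Gamma(27/10, 13/3)
obs 2: x=1 → posterior Inverse-Gamma(16/5, 19/3)
obs 3: x=4 → posterior Inverse-Gamma(37/10, 41/6)
obs 4: x=5 → posterior Inverse-Gamma(21/5, 53/6)
obs 5: x=1/4 → posterior Inverse-Gamma(47/10, 1211/96)
obs 6: x=6 → posterior Inverse-Gamma(26/5, 1643/96)
obs 7: x=-2 → posterior Inverse-Gamma(57/10, 2843/96)
obs 8: x=-5/4 → posterior Inverse-Gamma(31/5, 1855/48)
obs 9: x=2 → posterior Inverse-Gamma(67/10, 1879/48)
obs 10: x=-1/2 → posterior Inverse-Gamma(36/5, 2173/48)

alpha=36/5, beta=2173/48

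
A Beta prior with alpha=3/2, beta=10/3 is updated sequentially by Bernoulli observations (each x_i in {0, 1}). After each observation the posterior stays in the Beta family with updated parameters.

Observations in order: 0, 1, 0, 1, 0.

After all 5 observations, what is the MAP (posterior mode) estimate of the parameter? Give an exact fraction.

15/47

obs 1: x=0 → posterior Beta(3/2, 13/3)
obs 2: x=1 → posterior Beta(5/2, 13/3)
obs 3: x=0 → posterior Beta(5/2, 16/3)
obs 4: x=1 → posterior Beta(7/2, 16/3)
obs 5: x=0 → posterior Beta(7/2, 19/3)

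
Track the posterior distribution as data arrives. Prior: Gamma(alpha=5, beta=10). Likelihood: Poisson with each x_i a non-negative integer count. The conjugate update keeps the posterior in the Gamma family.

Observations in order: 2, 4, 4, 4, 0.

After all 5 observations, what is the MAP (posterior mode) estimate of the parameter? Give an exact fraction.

6/5

obs 1: x=2 → posterior Gamma(7, 11)
obs 2: x=4 → posterior Gamma(11, 12)
obs 3: x=4 → posterior Gamma(15, 13)
obs 4: x=4 → posterior Gamma(19, 14)
obs 5: x=0 → posterior Gamma(19, 15)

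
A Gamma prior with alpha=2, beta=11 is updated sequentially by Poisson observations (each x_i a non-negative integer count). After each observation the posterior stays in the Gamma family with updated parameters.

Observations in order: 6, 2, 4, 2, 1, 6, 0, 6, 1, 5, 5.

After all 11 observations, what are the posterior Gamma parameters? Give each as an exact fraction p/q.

obs 1: x=6 → posterior Gamma(8, 12)
obs 2: x=2 → posterior Gamma(10, 13)
obs 3: x=4 → posterior Gamma(14, 14)
obs 4: x=2 → posterior Gamma(16, 15)
obs 5: x=1 → posterior Gamma(17, 16)
obs 6: x=6 → posterior Gamma(23, 17)
obs 7: x=0 → posterior Gamma(23, 18)
obs 8: x=6 → posterior Gamma(29, 19)
obs 9: x=1 → posterior Gamma(30, 20)
obs 10: x=5 → posterior Gamma(35, 21)
obs 11: x=5 → posterior Gamma(40, 22)

alpha=40, beta=22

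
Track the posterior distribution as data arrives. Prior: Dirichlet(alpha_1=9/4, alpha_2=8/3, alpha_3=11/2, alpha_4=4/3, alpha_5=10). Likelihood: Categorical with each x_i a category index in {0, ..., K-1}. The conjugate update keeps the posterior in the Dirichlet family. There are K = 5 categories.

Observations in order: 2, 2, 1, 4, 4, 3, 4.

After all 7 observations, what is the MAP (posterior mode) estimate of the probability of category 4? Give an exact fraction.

obs 1: x=2 → posterior Dirichlet(9/4, 8/3, 13/2, 4/3, 10)
obs 2: x=2 → posterior Dirichlet(9/4, 8/3, 15/2, 4/3, 10)
obs 3: x=1 → posterior Dirichlet(9/4, 11/3, 15/2, 4/3, 10)
obs 4: x=4 → posterior Dirichlet(9/4, 11/3, 15/2, 4/3, 11)
obs 5: x=4 → posterior Dirichlet(9/4, 11/3, 15/2, 4/3, 12)
obs 6: x=3 → posterior Dirichlet(9/4, 11/3, 15/2, 7/3, 12)
obs 7: x=4 → posterior Dirichlet(9/4, 11/3, 15/2, 7/3, 13)

48/95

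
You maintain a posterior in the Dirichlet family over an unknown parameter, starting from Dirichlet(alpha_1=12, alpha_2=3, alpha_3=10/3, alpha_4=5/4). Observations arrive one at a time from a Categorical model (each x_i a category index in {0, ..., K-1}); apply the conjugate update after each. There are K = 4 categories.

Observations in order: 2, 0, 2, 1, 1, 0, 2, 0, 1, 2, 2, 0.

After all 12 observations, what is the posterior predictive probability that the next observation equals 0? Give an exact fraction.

obs 1: x=2 → posterior Dirichlet(12, 3, 13/3, 5/4)
obs 2: x=0 → posterior Dirichlet(13, 3, 13/3, 5/4)
obs 3: x=2 → posterior Dirichlet(13, 3, 16/3, 5/4)
obs 4: x=1 → posterior Dirichlet(13, 4, 16/3, 5/4)
obs 5: x=1 → posterior Dirichlet(13, 5, 16/3, 5/4)
obs 6: x=0 → posterior Dirichlet(14, 5, 16/3, 5/4)
obs 7: x=2 → posterior Dirichlet(14, 5, 19/3, 5/4)
obs 8: x=0 → posterior Dirichlet(15, 5, 19/3, 5/4)
obs 9: x=1 → posterior Dirichlet(15, 6, 19/3, 5/4)
obs 10: x=2 → posterior Dirichlet(15, 6, 22/3, 5/4)
obs 11: x=2 → posterior Dirichlet(15, 6, 25/3, 5/4)
obs 12: x=0 → posterior Dirichlet(16, 6, 25/3, 5/4)

192/379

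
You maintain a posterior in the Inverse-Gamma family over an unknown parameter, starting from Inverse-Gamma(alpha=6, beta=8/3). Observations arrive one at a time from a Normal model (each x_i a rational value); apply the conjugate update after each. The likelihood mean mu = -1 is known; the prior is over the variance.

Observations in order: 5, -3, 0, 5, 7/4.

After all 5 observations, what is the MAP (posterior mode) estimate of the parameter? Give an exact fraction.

4315/912

obs 1: x=5 → posterior Inverse-Gamma(13/2, 62/3)
obs 2: x=-3 → posterior Inverse-Gamma(7, 68/3)
obs 3: x=0 → posterior Inverse-Gamma(15/2, 139/6)
obs 4: x=5 → posterior Inverse-Gamma(8, 247/6)
obs 5: x=7/4 → posterior Inverse-Gamma(17/2, 4315/96)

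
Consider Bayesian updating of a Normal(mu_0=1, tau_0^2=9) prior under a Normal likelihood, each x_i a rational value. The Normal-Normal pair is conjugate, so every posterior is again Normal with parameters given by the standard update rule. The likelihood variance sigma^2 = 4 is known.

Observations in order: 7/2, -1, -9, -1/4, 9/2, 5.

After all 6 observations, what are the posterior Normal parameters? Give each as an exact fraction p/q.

obs 1: x=7/2 → posterior Normal(71/26, 36/13)
obs 2: x=-1 → posterior Normal(53/44, 18/11)
obs 3: x=-9 → posterior Normal(-109/62, 36/31)
obs 4: x=-1/4 → posterior Normal(-227/160, 9/10)
obs 5: x=9/2 → posterior Normal(-65/196, 36/49)
obs 6: x=5 → posterior Normal(115/232, 18/29)

mu_0=115/232, tau_0^2=18/29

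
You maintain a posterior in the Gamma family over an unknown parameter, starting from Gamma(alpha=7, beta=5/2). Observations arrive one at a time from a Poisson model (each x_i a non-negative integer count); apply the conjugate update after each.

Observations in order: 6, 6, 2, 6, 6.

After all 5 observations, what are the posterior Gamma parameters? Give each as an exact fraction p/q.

alpha=33, beta=15/2

obs 1: x=6 → posterior Gamma(13, 7/2)
obs 2: x=6 → posterior Gamma(19, 9/2)
obs 3: x=2 → posterior Gamma(21, 11/2)
obs 4: x=6 → posterior Gamma(27, 13/2)
obs 5: x=6 → posterior Gamma(33, 15/2)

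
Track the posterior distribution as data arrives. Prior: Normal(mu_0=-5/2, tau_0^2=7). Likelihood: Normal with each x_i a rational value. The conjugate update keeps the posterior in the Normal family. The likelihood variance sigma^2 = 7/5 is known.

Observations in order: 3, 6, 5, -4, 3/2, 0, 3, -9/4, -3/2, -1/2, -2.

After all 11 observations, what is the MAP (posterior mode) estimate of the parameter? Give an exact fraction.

155/224

obs 1: x=3 → posterior Normal(25/12, 7/6)
obs 2: x=6 → posterior Normal(85/22, 7/11)
obs 3: x=5 → posterior Normal(135/32, 7/16)
obs 4: x=-4 → posterior Normal(95/42, 1/3)
obs 5: x=3/2 → posterior Normal(55/26, 7/26)
obs 6: x=0 → posterior Normal(55/31, 7/31)
obs 7: x=3 → posterior Normal(35/18, 7/36)
obs 8: x=-9/4 → posterior Normal(235/164, 7/41)
obs 9: x=-3/2 → posterior Normal(205/184, 7/46)
obs 10: x=-1/2 → posterior Normal(65/68, 7/51)
obs 11: x=-2 → posterior Normal(155/224, 1/8)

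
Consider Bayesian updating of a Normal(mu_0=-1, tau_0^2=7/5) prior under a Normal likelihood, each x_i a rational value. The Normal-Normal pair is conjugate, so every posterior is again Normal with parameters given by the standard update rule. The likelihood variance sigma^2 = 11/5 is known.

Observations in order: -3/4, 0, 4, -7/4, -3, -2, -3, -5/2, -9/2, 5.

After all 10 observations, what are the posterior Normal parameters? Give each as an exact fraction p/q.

obs 1: x=-3/4 → posterior Normal(-65/72, 77/90)
obs 2: x=0 → posterior Normal(-13/20, 77/125)
obs 3: x=4 → posterior Normal(47/128, 77/160)
obs 4: x=-7/4 → posterior Normal(-1/78, 77/195)
obs 5: x=-3 → posterior Normal(-43/92, 77/230)
obs 6: x=-2 → posterior Normal(-71/106, 77/265)
obs 7: x=-3 → posterior Normal(-113/120, 77/300)
obs 8: x=-5/2 → posterior Normal(-74/67, 77/335)
obs 9: x=-9/2 → posterior Normal(-211/148, 77/370)
obs 10: x=5 → posterior Normal(-47/54, 77/405)

mu_0=-47/54, tau_0^2=77/405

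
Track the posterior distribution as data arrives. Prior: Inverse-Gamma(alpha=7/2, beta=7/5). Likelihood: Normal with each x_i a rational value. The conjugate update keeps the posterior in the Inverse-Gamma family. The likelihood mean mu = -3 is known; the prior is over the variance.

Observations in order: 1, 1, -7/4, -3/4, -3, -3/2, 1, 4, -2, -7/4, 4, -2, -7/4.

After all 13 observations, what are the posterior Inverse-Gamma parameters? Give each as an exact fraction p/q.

obs 1: x=1 → posterior Inverse-Gamma(4, 47/5)
obs 2: x=1 → posterior Inverse-Gamma(9/2, 87/5)
obs 3: x=-7/4 → posterior Inverse-Gamma(5, 2909/160)
obs 4: x=-3/4 → posterior Inverse-Gamma(11/2, 1657/80)
obs 5: x=-3 → posterior Inverse-Gamma(6, 1657/80)
obs 6: x=-3/2 → posterior Inverse-Gamma(13/2, 1747/80)
obs 7: x=1 → posterior Inverse-Gamma(7, 2387/80)
obs 8: x=4 → posterior Inverse-Gamma(15/2, 4347/80)
obs 9: x=-2 → posterior Inverse-Gamma(8, 4387/80)
obs 10: x=-7/4 → posterior Inverse-Gamma(17/2, 8899/160)
obs 11: x=4 → posterior Inverse-Gamma(9, 12819/160)
obs 12: x=-2 → posterior Inverse-Gamma(19/2, 12899/160)
obs 13: x=-7/4 → posterior Inverse-Gamma(10, 407/5)

alpha=10, beta=407/5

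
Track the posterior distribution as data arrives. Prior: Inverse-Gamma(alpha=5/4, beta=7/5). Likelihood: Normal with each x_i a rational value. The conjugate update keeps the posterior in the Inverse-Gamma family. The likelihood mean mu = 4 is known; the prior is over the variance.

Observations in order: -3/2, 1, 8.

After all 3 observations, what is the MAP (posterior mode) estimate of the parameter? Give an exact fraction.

obs 1: x=-3/2 → posterior Inverse-Gamma(7/4, 661/40)
obs 2: x=1 → posterior Inverse-Gamma(9/4, 841/40)
obs 3: x=8 → posterior Inverse-Gamma(11/4, 1161/40)

387/50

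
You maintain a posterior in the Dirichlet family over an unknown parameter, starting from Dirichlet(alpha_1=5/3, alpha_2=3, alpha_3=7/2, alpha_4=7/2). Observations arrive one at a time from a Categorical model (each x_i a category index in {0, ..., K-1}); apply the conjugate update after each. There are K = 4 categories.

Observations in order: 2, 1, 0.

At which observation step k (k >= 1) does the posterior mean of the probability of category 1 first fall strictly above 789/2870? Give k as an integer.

obs 1: x=2 → posterior Dirichlet(5/3, 3, 9/2, 7/2)
obs 2: x=1 → posterior Dirichlet(5/3, 4, 9/2, 7/2)
obs 3: x=0 → posterior Dirichlet(8/3, 4, 9/2, 7/2)

k = 2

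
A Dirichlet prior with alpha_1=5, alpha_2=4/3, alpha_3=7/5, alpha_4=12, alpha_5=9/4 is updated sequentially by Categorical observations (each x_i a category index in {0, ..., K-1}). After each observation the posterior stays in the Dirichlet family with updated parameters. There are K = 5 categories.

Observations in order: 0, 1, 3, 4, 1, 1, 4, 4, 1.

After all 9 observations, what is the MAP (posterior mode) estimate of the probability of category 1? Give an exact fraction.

obs 1: x=0 → posterior Dirichlet(6, 4/3, 7/5, 12, 9/4)
obs 2: x=1 → posterior Dirichlet(6, 7/3, 7/5, 12, 9/4)
obs 3: x=3 → posterior Dirichlet(6, 7/3, 7/5, 13, 9/4)
obs 4: x=4 → posterior Dirichlet(6, 7/3, 7/5, 13, 13/4)
obs 5: x=1 → posterior Dirichlet(6, 10/3, 7/5, 13, 13/4)
obs 6: x=1 → posterior Dirichlet(6, 13/3, 7/5, 13, 13/4)
obs 7: x=4 → posterior Dirichlet(6, 13/3, 7/5, 13, 17/4)
obs 8: x=4 → posterior Dirichlet(6, 13/3, 7/5, 13, 21/4)
obs 9: x=1 → posterior Dirichlet(6, 16/3, 7/5, 13, 21/4)

260/1559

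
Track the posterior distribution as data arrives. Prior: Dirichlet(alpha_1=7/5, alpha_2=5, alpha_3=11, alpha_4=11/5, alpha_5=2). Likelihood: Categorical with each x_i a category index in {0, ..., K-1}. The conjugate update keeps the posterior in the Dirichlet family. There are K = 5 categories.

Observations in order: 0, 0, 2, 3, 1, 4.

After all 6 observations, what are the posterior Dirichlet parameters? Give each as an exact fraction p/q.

alpha_1=17/5, alpha_2=6, alpha_3=12, alpha_4=16/5, alpha_5=3

obs 1: x=0 → posterior Dirichlet(12/5, 5, 11, 11/5, 2)
obs 2: x=0 → posterior Dirichlet(17/5, 5, 11, 11/5, 2)
obs 3: x=2 → posterior Dirichlet(17/5, 5, 12, 11/5, 2)
obs 4: x=3 → posterior Dirichlet(17/5, 5, 12, 16/5, 2)
obs 5: x=1 → posterior Dirichlet(17/5, 6, 12, 16/5, 2)
obs 6: x=4 → posterior Dirichlet(17/5, 6, 12, 16/5, 3)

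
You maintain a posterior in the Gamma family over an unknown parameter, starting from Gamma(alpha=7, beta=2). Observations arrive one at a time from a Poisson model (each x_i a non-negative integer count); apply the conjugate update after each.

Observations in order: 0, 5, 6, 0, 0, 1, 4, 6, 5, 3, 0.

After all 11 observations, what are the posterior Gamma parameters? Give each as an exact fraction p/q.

obs 1: x=0 → posterior Gamma(7, 3)
obs 2: x=5 → posterior Gamma(12, 4)
obs 3: x=6 → posterior Gamma(18, 5)
obs 4: x=0 → posterior Gamma(18, 6)
obs 5: x=0 → posterior Gamma(18, 7)
obs 6: x=1 → posterior Gamma(19, 8)
obs 7: x=4 → posterior Gamma(23, 9)
obs 8: x=6 → posterior Gamma(29, 10)
obs 9: x=5 → posterior Gamma(34, 11)
obs 10: x=3 → posterior Gamma(37, 12)
obs 11: x=0 → posterior Gamma(37, 13)

alpha=37, beta=13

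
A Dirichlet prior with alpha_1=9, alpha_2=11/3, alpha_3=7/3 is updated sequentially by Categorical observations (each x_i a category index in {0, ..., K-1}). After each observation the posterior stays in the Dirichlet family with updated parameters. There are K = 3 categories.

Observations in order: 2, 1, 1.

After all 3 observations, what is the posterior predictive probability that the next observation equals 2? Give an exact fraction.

obs 1: x=2 → posterior Dirichlet(9, 11/3, 10/3)
obs 2: x=1 → posterior Dirichlet(9, 14/3, 10/3)
obs 3: x=1 → posterior Dirichlet(9, 17/3, 10/3)

5/27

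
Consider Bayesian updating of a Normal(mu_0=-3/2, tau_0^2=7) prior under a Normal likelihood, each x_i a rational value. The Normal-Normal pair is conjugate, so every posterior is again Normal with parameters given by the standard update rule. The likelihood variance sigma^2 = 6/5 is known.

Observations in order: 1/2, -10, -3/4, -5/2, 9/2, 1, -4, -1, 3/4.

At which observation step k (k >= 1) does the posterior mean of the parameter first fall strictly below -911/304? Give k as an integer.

obs 1: x=1/2 → posterior Normal(17/82, 42/41)
obs 2: x=-10 → posterior Normal(-683/152, 21/38)
obs 3: x=-3/4 → posterior Normal(-1471/444, 14/37)
obs 4: x=-5/2 → posterior Normal(-1821/584, 21/73)
obs 5: x=9/2 → posterior Normal(-1191/724, 42/181)
obs 6: x=1 → posterior Normal(-1051/864, 7/36)
obs 7: x=-4 → posterior Normal(-1611/1004, 42/251)
obs 8: x=-1 → posterior Normal(-1751/1144, 21/143)
obs 9: x=3/4 → posterior Normal(-823/642, 14/107)

k = 2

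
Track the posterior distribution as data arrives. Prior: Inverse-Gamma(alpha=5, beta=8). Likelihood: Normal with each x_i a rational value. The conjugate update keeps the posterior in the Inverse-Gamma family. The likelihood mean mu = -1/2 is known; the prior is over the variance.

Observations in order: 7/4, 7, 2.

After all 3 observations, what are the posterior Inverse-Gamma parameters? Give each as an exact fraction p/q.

alpha=13/2, beta=1337/32

obs 1: x=7/4 → posterior Inverse-Gamma(11/2, 337/32)
obs 2: x=7 → posterior Inverse-Gamma(6, 1237/32)
obs 3: x=2 → posterior Inverse-Gamma(13/2, 1337/32)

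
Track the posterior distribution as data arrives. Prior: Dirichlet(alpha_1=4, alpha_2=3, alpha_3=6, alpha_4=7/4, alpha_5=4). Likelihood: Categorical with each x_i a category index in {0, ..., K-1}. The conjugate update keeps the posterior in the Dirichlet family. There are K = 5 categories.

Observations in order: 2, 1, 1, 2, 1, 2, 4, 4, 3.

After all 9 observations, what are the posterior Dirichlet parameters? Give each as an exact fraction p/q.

alpha_1=4, alpha_2=6, alpha_3=9, alpha_4=11/4, alpha_5=6

obs 1: x=2 → posterior Dirichlet(4, 3, 7, 7/4, 4)
obs 2: x=1 → posterior Dirichlet(4, 4, 7, 7/4, 4)
obs 3: x=1 → posterior Dirichlet(4, 5, 7, 7/4, 4)
obs 4: x=2 → posterior Dirichlet(4, 5, 8, 7/4, 4)
obs 5: x=1 → posterior Dirichlet(4, 6, 8, 7/4, 4)
obs 6: x=2 → posterior Dirichlet(4, 6, 9, 7/4, 4)
obs 7: x=4 → posterior Dirichlet(4, 6, 9, 7/4, 5)
obs 8: x=4 → posterior Dirichlet(4, 6, 9, 7/4, 6)
obs 9: x=3 → posterior Dirichlet(4, 6, 9, 11/4, 6)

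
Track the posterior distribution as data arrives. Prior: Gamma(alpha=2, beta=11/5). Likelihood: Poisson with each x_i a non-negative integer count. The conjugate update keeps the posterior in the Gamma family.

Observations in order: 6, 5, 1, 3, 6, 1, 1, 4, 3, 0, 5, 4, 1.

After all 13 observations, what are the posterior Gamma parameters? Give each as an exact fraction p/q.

obs 1: x=6 → posterior Gamma(8, 16/5)
obs 2: x=5 → posterior Gamma(13, 21/5)
obs 3: x=1 → posterior Gamma(14, 26/5)
obs 4: x=3 → posterior Gamma(17, 31/5)
obs 5: x=6 → posterior Gamma(23, 36/5)
obs 6: x=1 → posterior Gamma(24, 41/5)
obs 7: x=1 → posterior Gamma(25, 46/5)
obs 8: x=4 → posterior Gamma(29, 51/5)
obs 9: x=3 → posterior Gamma(32, 56/5)
obs 10: x=0 → posterior Gamma(32, 61/5)
obs 11: x=5 → posterior Gamma(37, 66/5)
obs 12: x=4 → posterior Gamma(41, 71/5)
obs 13: x=1 → posterior Gamma(42, 76/5)

alpha=42, beta=76/5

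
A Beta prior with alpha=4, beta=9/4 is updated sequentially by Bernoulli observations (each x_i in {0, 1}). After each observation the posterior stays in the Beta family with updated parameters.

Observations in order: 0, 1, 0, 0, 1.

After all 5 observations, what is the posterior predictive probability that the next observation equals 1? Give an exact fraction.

obs 1: x=0 → posterior Beta(4, 13/4)
obs 2: x=1 → posterior Beta(5, 13/4)
obs 3: x=0 → posterior Beta(5, 17/4)
obs 4: x=0 → posterior Beta(5, 21/4)
obs 5: x=1 → posterior Beta(6, 21/4)

8/15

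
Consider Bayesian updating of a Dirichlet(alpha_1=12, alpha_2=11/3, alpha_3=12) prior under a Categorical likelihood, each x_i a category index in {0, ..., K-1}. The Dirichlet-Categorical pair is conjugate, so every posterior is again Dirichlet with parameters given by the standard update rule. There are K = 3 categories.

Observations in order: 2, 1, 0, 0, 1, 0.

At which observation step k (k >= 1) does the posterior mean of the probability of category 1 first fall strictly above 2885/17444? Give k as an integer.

k = 5

obs 1: x=2 → posterior Dirichlet(12, 11/3, 13)
obs 2: x=1 → posterior Dirichlet(12, 14/3, 13)
obs 3: x=0 → posterior Dirichlet(13, 14/3, 13)
obs 4: x=0 → posterior Dirichlet(14, 14/3, 13)
obs 5: x=1 → posterior Dirichlet(14, 17/3, 13)
obs 6: x=0 → posterior Dirichlet(15, 17/3, 13)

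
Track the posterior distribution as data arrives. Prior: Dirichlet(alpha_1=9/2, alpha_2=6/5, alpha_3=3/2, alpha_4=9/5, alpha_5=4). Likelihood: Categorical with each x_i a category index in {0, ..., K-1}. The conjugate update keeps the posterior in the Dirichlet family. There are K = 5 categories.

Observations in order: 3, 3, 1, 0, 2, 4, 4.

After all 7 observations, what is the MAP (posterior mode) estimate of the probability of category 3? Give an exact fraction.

14/75

obs 1: x=3 → posterior Dirichlet(9/2, 6/5, 3/2, 14/5, 4)
obs 2: x=3 → posterior Dirichlet(9/2, 6/5, 3/2, 19/5, 4)
obs 3: x=1 → posterior Dirichlet(9/2, 11/5, 3/2, 19/5, 4)
obs 4: x=0 → posterior Dirichlet(11/2, 11/5, 3/2, 19/5, 4)
obs 5: x=2 → posterior Dirichlet(11/2, 11/5, 5/2, 19/5, 4)
obs 6: x=4 → posterior Dirichlet(11/2, 11/5, 5/2, 19/5, 5)
obs 7: x=4 → posterior Dirichlet(11/2, 11/5, 5/2, 19/5, 6)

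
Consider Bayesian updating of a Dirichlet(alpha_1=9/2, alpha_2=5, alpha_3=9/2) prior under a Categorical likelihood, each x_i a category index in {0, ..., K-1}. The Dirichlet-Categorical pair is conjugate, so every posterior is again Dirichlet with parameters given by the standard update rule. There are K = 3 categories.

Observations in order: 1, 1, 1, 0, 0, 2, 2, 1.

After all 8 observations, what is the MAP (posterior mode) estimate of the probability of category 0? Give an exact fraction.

11/38

obs 1: x=1 → posterior Dirichlet(9/2, 6, 9/2)
obs 2: x=1 → posterior Dirichlet(9/2, 7, 9/2)
obs 3: x=1 → posterior Dirichlet(9/2, 8, 9/2)
obs 4: x=0 → posterior Dirichlet(11/2, 8, 9/2)
obs 5: x=0 → posterior Dirichlet(13/2, 8, 9/2)
obs 6: x=2 → posterior Dirichlet(13/2, 8, 11/2)
obs 7: x=2 → posterior Dirichlet(13/2, 8, 13/2)
obs 8: x=1 → posterior Dirichlet(13/2, 9, 13/2)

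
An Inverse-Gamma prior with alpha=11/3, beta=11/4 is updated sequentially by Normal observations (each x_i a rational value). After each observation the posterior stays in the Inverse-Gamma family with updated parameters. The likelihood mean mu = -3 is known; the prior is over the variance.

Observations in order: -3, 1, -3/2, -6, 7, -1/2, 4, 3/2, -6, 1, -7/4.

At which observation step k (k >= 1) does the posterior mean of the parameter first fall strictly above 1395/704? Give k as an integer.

k = 2

obs 1: x=-3 → posterior Inverse-Gamma(25/6, 11/4)
obs 2: x=1 → posterior Inverse-Gamma(14/3, 43/4)
obs 3: x=-3/2 → posterior Inverse-Gamma(31/6, 95/8)
obs 4: x=-6 → posterior Inverse-Gamma(17/3, 131/8)
obs 5: x=7 → posterior Inverse-Gamma(37/6, 531/8)
obs 6: x=-1/2 → posterior Inverse-Gamma(20/3, 139/2)
obs 7: x=4 → posterior Inverse-Gamma(43/6, 94)
obs 8: x=3/2 → posterior Inverse-Gamma(23/3, 833/8)
obs 9: x=-6 → posterior Inverse-Gamma(49/6, 869/8)
obs 10: x=1 → posterior Inverse-Gamma(26/3, 933/8)
obs 11: x=-7/4 → posterior Inverse-Gamma(55/6, 3757/32)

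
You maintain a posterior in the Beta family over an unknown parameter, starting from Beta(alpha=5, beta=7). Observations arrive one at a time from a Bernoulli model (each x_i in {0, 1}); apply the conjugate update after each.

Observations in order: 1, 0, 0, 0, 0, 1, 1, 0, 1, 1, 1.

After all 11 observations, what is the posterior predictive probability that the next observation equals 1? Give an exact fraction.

obs 1: x=1 → posterior Beta(6, 7)
obs 2: x=0 → posterior Beta(6, 8)
obs 3: x=0 → posterior Beta(6, 9)
obs 4: x=0 → posterior Beta(6, 10)
obs 5: x=0 → posterior Beta(6, 11)
obs 6: x=1 → posterior Beta(7, 11)
obs 7: x=1 → posterior Beta(8, 11)
obs 8: x=0 → posterior Beta(8, 12)
obs 9: x=1 → posterior Beta(9, 12)
obs 10: x=1 → posterior Beta(10, 12)
obs 11: x=1 → posterior Beta(11, 12)

11/23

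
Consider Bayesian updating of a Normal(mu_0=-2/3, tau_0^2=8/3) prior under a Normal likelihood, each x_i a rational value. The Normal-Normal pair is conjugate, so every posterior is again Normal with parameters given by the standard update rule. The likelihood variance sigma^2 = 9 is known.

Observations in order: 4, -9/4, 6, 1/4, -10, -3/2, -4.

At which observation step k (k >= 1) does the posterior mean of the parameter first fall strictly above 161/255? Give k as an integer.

k = 3

obs 1: x=4 → posterior Normal(2/5, 72/35)
obs 2: x=-9/4 → posterior Normal(-4/43, 72/43)
obs 3: x=6 → posterior Normal(44/51, 24/17)
obs 4: x=1/4 → posterior Normal(46/59, 72/59)
obs 5: x=-10 → posterior Normal(-34/67, 72/67)
obs 6: x=-3/2 → posterior Normal(-46/75, 24/25)
obs 7: x=-4 → posterior Normal(-78/83, 72/83)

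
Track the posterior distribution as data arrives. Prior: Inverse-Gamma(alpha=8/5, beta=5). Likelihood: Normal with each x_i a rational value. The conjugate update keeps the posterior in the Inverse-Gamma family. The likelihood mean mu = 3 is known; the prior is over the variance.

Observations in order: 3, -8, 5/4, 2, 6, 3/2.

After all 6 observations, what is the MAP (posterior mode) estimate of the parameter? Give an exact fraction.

11705/896

obs 1: x=3 → posterior Inverse-Gamma(21/10, 5)
obs 2: x=-8 → posterior Inverse-Gamma(13/5, 131/2)
obs 3: x=5/4 → posterior Inverse-Gamma(31/10, 2145/32)
obs 4: x=2 → posterior Inverse-Gamma(18/5, 2161/32)
obs 5: x=6 → posterior Inverse-Gamma(41/10, 2305/32)
obs 6: x=3/2 → posterior Inverse-Gamma(23/5, 2341/32)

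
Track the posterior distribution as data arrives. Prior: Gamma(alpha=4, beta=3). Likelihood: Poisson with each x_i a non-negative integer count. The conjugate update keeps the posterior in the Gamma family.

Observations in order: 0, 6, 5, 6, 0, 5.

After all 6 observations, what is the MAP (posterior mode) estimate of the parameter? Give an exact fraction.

obs 1: x=0 → posterior Gamma(4, 4)
obs 2: x=6 → posterior Gamma(10, 5)
obs 3: x=5 → posterior Gamma(15, 6)
obs 4: x=6 → posterior Gamma(21, 7)
obs 5: x=0 → posterior Gamma(21, 8)
obs 6: x=5 → posterior Gamma(26, 9)

25/9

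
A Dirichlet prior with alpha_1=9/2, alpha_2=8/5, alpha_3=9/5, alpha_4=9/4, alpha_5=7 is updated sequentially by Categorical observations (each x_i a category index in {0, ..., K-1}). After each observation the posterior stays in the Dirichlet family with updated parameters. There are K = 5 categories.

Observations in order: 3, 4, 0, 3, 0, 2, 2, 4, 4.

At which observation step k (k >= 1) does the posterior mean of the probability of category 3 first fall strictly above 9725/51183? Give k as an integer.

obs 1: x=3 → posterior Dirichlet(9/2, 8/5, 9/5, 13/4, 7)
obs 2: x=4 → posterior Dirichlet(9/2, 8/5, 9/5, 13/4, 8)
obs 3: x=0 → posterior Dirichlet(11/2, 8/5, 9/5, 13/4, 8)
obs 4: x=3 → posterior Dirichlet(11/2, 8/5, 9/5, 17/4, 8)
obs 5: x=0 → posterior Dirichlet(13/2, 8/5, 9/5, 17/4, 8)
obs 6: x=2 → posterior Dirichlet(13/2, 8/5, 14/5, 17/4, 8)
obs 7: x=2 → posterior Dirichlet(13/2, 8/5, 19/5, 17/4, 8)
obs 8: x=4 → posterior Dirichlet(13/2, 8/5, 19/5, 17/4, 9)
obs 9: x=4 → posterior Dirichlet(13/2, 8/5, 19/5, 17/4, 10)

k = 4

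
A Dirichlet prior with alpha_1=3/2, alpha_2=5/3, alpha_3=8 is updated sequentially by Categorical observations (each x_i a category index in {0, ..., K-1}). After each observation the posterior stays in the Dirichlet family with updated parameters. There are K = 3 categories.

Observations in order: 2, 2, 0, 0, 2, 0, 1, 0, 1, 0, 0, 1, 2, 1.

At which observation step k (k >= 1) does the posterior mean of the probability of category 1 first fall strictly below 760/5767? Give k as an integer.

obs 1: x=2 → posterior Dirichlet(3/2, 5/3, 9)
obs 2: x=2 → posterior Dirichlet(3/2, 5/3, 10)
obs 3: x=0 → posterior Dirichlet(5/2, 5/3, 10)
obs 4: x=0 → posterior Dirichlet(7/2, 5/3, 10)
obs 5: x=2 → posterior Dirichlet(7/2, 5/3, 11)
obs 6: x=0 → posterior Dirichlet(9/2, 5/3, 11)
obs 7: x=1 → posterior Dirichlet(9/2, 8/3, 11)
obs 8: x=0 → posterior Dirichlet(11/2, 8/3, 11)
obs 9: x=1 → posterior Dirichlet(11/2, 11/3, 11)
obs 10: x=0 → posterior Dirichlet(13/2, 11/3, 11)
obs 11: x=0 → posterior Dirichlet(15/2, 11/3, 11)
obs 12: x=1 → posterior Dirichlet(15/2, 14/3, 11)
obs 13: x=2 → posterior Dirichlet(15/2, 14/3, 12)
obs 14: x=1 → posterior Dirichlet(15/2, 17/3, 12)

k = 2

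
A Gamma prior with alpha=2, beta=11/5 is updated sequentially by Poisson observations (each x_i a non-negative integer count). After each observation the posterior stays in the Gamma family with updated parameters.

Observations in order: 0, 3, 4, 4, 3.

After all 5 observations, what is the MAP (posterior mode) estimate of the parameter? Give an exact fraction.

obs 1: x=0 → posterior Gamma(2, 16/5)
obs 2: x=3 → posterior Gamma(5, 21/5)
obs 3: x=4 → posterior Gamma(9, 26/5)
obs 4: x=4 → posterior Gamma(13, 31/5)
obs 5: x=3 → posterior Gamma(16, 36/5)

25/12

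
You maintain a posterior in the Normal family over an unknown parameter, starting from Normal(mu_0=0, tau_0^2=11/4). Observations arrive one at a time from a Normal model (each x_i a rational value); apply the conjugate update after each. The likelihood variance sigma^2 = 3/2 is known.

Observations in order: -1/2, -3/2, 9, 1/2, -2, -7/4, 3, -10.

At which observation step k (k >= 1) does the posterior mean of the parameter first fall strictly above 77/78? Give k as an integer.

k = 3

obs 1: x=-1/2 → posterior Normal(-11/34, 33/34)
obs 2: x=-3/2 → posterior Normal(-11/14, 33/56)
obs 3: x=9 → posterior Normal(77/39, 11/26)
obs 4: x=1/2 → posterior Normal(33/20, 33/100)
obs 5: x=-2 → posterior Normal(121/122, 33/122)
obs 6: x=-7/4 → posterior Normal(55/96, 11/48)
obs 7: x=3 → posterior Normal(297/332, 33/166)
obs 8: x=-10 → posterior Normal(-143/376, 33/188)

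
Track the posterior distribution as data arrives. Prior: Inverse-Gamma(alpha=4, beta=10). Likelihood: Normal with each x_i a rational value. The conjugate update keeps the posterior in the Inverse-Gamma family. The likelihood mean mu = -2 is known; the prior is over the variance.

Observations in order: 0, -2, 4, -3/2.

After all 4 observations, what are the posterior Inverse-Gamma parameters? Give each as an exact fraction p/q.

alpha=6, beta=241/8

obs 1: x=0 → posterior Inverse-Gamma(9/2, 12)
obs 2: x=-2 → posterior Inverse-Gamma(5, 12)
obs 3: x=4 → posterior Inverse-Gamma(11/2, 30)
obs 4: x=-3/2 → posterior Inverse-Gamma(6, 241/8)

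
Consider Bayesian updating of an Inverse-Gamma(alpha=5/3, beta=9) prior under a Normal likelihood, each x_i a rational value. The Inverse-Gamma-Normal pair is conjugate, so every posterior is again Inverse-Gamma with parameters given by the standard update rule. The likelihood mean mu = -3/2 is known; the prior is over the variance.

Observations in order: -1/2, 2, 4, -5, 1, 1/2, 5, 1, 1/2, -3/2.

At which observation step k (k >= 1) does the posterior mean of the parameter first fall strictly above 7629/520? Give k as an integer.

k = 7

obs 1: x=-1/2 → posterior Inverse-Gamma(13/6, 19/2)
obs 2: x=2 → posterior Inverse-Gamma(8/3, 125/8)
obs 3: x=4 → posterior Inverse-Gamma(19/6, 123/4)
obs 4: x=-5 → posterior Inverse-Gamma(11/3, 295/8)
obs 5: x=1 → posterior Inverse-Gamma(25/6, 40)
obs 6: x=1/2 → posterior Inverse-Gamma(14/3, 42)
obs 7: x=5 → posterior Inverse-Gamma(31/6, 505/8)
obs 8: x=1 → posterior Inverse-Gamma(17/3, 265/4)
obs 9: x=1/2 → posterior Inverse-Gamma(37/6, 273/4)
obs 10: x=-3/2 → posterior Inverse-Gamma(20/3, 273/4)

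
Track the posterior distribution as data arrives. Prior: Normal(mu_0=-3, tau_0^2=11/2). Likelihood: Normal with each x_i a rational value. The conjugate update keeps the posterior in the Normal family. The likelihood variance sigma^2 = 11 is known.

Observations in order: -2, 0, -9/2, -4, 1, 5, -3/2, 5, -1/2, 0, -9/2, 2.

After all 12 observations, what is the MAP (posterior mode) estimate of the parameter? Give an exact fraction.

-5/7

obs 1: x=-2 → posterior Normal(-8/3, 11/3)
obs 2: x=0 → posterior Normal(-2, 11/4)
obs 3: x=-9/2 → posterior Normal(-5/2, 11/5)
obs 4: x=-4 → posterior Normal(-11/4, 11/6)
obs 5: x=1 → posterior Normal(-31/14, 11/7)
obs 6: x=5 → posterior Normal(-21/16, 11/8)
obs 7: x=-3/2 → posterior Normal(-4/3, 11/9)
obs 8: x=5 → posterior Normal(-7/10, 11/10)
obs 9: x=-1/2 → posterior Normal(-15/22, 1)
obs 10: x=0 → posterior Normal(-5/8, 11/12)
obs 11: x=-9/2 → posterior Normal(-12/13, 11/13)
obs 12: x=2 → posterior Normal(-5/7, 11/14)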